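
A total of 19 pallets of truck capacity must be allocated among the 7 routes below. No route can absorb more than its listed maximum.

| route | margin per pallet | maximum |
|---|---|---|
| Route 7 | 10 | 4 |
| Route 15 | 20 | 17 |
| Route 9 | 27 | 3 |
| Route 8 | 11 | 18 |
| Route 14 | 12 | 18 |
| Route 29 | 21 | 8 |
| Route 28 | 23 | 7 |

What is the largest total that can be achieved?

Highest margin per pallet first: Route 9 27 > Route 28 23 > Route 29 21 > Route 15 20 > Route 14 12 > Route 8 11 > Route 7 10.
Route 9 takes 3 to reach its cap of 3 → 16 left.
Route 28: +7 to 7 (cap) → 9 left.
Route 29 takes 8 to reach its cap of 8 → 1 left.
Route 15 has room for 17 but only 1 remain, so it gets 1.
Total = 20×1 + 27×3 + 21×8 + 23×7 = 430.

430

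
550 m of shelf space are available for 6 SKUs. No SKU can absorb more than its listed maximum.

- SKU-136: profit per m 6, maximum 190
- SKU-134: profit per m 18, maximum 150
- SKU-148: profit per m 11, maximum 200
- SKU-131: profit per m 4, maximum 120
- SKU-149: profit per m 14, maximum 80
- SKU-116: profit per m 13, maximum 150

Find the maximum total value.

Rank by profit per m: SKU-134 18 > SKU-149 14 > SKU-116 13 > SKU-148 11 > SKU-136 6 > SKU-131 4.
Give SKU-134 150 to hit its cap of 150 ; 400 left.
SKU-149 takes 80 to reach its cap of 80 ; 320 left.
SKU-116: +150 to 150 (cap) ; 170 left.
SKU-148 has room for 200 but only 170 remain, so it gets 170.
Total = 18×150 + 11×170 + 14×80 + 13×150 = 7640.

7640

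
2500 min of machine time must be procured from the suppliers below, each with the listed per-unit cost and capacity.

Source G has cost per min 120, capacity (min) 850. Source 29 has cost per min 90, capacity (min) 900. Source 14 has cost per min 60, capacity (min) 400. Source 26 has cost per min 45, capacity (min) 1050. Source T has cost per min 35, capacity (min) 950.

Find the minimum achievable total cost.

113500

Use suppliers in increasing cost order.
Source T (35): use full 950 ; 1550 min to go.
Take 1050 from Source 26 at 45 ; need 500 more.
Source 14 (60): use full 400 ; 100 min to go.
Source 29 (90): take the remaining 100 ; done.
Source G: unused.
Cost = 950×35 + 1050×45 + 400×60 + 100×90 = 113500.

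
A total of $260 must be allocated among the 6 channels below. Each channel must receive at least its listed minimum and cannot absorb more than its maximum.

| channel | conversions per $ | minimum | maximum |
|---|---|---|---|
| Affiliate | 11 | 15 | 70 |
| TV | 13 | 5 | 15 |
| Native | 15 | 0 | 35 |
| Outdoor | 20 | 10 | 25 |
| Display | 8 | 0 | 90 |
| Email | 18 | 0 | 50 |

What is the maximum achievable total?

3410

Meeting every minimum uses 15+5+0+10+0+0 = 30 $, leaving 230.
Highest conversions per $ first: Outdoor 20 > Email 18 > Native 15 > TV 13 > Affiliate 11 > Display 8.
Outdoor: +15 to 25 (cap) ; 215 left.
Email: +50 to 50 (cap) ; 165 left.
Native: +35 to 35 (cap) ; 130 left.
TV takes 10 more to reach its cap of 15 ; 120 left.
Give Affiliate 55 more to hit its cap of 70 ; 65 left.
Display: +65 (room for 90) → 65. Pool exhausted.
Total = 11×70 + 13×15 + 15×35 + 20×25 + 8×65 + 18×50 = 3410.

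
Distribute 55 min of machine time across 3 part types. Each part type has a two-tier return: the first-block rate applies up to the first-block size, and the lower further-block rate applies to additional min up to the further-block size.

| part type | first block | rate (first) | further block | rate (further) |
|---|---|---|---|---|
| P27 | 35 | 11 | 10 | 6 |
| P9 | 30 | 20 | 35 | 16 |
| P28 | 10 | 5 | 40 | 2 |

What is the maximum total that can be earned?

1000

Order all 6 blocks by rate: P9/T1 20 > P9/T2 16 > P27/T1 11 > P27/T2 6 > P28/T1 5 > P28/T2 2.
P9 T1 at 20: fill all 30 — 25 left.
25 remain; put them into P9 T2 at 16.
Total = 20×30 + 16×25 = 1000.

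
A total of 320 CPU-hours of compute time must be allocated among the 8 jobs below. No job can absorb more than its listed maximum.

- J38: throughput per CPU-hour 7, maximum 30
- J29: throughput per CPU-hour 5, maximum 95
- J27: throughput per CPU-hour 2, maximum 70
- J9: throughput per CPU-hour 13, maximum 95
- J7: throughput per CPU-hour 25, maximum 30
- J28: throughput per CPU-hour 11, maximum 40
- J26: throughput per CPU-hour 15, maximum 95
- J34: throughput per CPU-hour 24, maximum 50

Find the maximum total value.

Order the jobs by throughput per CPU-hour: J7 25 > J34 24 > J26 15 > J9 13 > J28 11 > J38 7 > J29 5 > J27 2.
J7 takes 30 to reach its cap of 30 — 290 left.
Give J34 50 to hit its cap of 50 — 240 left.
Give J26 95 to hit its cap of 95 — 145 left.
J9: +95 to 95 (cap) — 50 left.
Give J28 40 to hit its cap of 40 — 10 left.
Only 10 left; J38 takes them to reach 10.
Total = 7×10 + 13×95 + 25×30 + 11×40 + 15×95 + 24×50 = 5120.

5120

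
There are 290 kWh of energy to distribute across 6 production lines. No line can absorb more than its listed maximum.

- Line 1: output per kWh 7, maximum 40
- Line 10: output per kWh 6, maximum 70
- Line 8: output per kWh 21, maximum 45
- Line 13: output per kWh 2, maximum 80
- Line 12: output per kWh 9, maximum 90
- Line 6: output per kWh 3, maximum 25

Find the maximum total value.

2570

Highest output per kWh first: Line 8 21 > Line 12 9 > Line 1 7 > Line 10 6 > Line 6 3 > Line 13 2.
Line 8: +45 to 45 (cap) → 245 left.
Line 12 takes 90 to reach its cap of 90 → 155 left.
Give Line 1 40 to hit its cap of 40 → 115 left.
Line 10 takes 70 to reach its cap of 70 → 45 left.
Line 6 takes 25 to reach its cap of 25 → 20 left.
Only 20 left; Line 13 takes them to reach 20.
Total = 7×40 + 6×70 + 21×45 + 2×20 + 9×90 + 3×25 = 2570.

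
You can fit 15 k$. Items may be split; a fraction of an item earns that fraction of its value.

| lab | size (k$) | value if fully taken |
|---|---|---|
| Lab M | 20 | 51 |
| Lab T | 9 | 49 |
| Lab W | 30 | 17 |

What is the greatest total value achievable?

Sort by value density: Lab T 49/9≈5.44, Lab M 51/20≈2.55, Lab W 17/30≈0.567.
All 9 k$ of Lab T fit (value 49) ; 6 remain.
6 k$ left: a 6/20 share of Lab M gives 51×6/20 = 15.3.
Total value = 64.3.

64.3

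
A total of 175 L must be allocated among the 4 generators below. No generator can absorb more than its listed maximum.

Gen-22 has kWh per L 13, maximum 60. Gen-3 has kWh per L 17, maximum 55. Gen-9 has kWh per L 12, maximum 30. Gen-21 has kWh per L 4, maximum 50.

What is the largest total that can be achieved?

2195

Order the generators by kWh per L: Gen-3 17 > Gen-22 13 > Gen-9 12 > Gen-21 4.
Give Gen-3 55 to hit its cap of 55 — 120 left.
Gen-22 takes 60 to reach its cap of 60 — 60 left.
Gen-9: +30 to 30 (cap) — 30 left.
Gen-21 has room for 50 but only 30 remain, so it gets 30.
Total = 13×60 + 17×55 + 12×30 + 4×30 = 2195.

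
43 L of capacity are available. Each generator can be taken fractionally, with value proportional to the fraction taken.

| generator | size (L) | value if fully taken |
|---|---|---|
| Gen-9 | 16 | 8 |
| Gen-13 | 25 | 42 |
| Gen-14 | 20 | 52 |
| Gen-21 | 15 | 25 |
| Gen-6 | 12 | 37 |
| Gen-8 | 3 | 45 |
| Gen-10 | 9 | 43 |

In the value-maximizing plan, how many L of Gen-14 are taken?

Best value per unit of size first: Gen-8 45/3≈15, Gen-10 43/9≈4.78, Gen-6 37/12≈3.08, Gen-14 52/20≈2.6, Gen-13 42/25≈1.68, Gen-21 25/15≈1.67, Gen-9 8/16≈0.5.
Take all of Gen-8 (3 L, value 45) — 40 L left.
Gen-10: take in full, 9 L for value 43 — 31 left.
All 12 L of Gen-6 fit (value 37) — 19 remain.
Fill the last 19 L with part of Gen-14: 19/20 of it earns 49.4.

19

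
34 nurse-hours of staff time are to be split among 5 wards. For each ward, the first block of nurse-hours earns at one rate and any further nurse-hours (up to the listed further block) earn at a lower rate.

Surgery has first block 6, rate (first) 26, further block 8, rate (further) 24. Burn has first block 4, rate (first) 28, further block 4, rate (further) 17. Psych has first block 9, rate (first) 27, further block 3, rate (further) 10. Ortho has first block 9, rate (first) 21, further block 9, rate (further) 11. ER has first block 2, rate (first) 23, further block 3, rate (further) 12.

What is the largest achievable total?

854

Rank every tier by rate: Burn/first 28 > Psych/first 27 > Surgery/first 26 > Surgery/second 24 > ER/first 23 > Ortho/first 21 > Burn/second 17 > ER/second 12 > Ortho/second 11 > Psych/second 10.
Fill Burn first block (4 at 28) — 30 left.
Psych first at 27: fill all 9 — 21 left.
Surgery/first (26): +6 — 15 left.
Surgery second at 24: fill all 8 — 7 left.
Fill ER first block (2 at 23) — 5 left.
Ortho first at 21: only 5 left, fill 5.
Total = 28×4 + 27×9 + 26×6 + 24×8 + 23×2 + 21×5 = 854.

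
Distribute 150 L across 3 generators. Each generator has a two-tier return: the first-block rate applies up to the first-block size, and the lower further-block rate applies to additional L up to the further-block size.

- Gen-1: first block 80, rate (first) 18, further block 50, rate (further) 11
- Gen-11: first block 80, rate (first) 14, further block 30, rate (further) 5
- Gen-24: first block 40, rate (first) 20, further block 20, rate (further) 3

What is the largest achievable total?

2660

Order all 6 blocks by rate: Gen-24/T1 20 > Gen-1/T1 18 > Gen-11/T1 14 > Gen-1/T2 11 > Gen-11/T2 5 > Gen-24/T2 3.
Gen-24 T1 at 20: fill all 40 → 110 left.
Fill Gen-1 T1 block (80 at 18) → 30 left.
30 remain; put them into Gen-11 T1 at 14.
Total = 20×40 + 18×80 + 14×30 = 2660.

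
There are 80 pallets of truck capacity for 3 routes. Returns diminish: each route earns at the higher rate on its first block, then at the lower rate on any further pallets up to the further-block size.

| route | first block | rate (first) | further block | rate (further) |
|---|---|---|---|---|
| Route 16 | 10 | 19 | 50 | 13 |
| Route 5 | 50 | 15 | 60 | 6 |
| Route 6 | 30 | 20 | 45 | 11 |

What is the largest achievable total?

Treat each block as its own option and order by rate: Route 6/tier1 20 > Route 16/tier1 19 > Route 5/tier1 15 > Route 16/tier2 13 > Route 6/tier2 11 > Route 5/tier2 6.
Route 6/tier1 (20): +30 ; 50 left.
Route 16/tier1 (19): +10 ; 40 left.
Route 5 tier1 at 15: only 40 left, fill 40.
Total = 20×30 + 19×10 + 15×40 = 1390.

1390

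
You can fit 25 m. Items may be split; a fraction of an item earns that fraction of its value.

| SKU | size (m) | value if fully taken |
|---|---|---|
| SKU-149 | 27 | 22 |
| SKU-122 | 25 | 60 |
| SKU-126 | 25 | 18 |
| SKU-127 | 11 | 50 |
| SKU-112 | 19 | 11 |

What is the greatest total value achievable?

83.6

Best value per unit of size first: SKU-127 50/11≈4.55, SKU-122 60/25≈2.4, SKU-149 22/27≈0.815, SKU-126 18/25≈0.72, SKU-112 11/19≈0.579.
All 11 m of SKU-127 fit (value 50) → 14 remain.
Fill the last 14 m with part of SKU-122: 14/25 of it earns 33.6.
Total value = 83.6.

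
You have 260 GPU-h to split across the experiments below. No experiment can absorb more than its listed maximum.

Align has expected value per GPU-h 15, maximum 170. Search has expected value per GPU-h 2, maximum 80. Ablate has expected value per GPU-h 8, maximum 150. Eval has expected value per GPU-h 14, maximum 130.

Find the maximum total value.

Highest expected value per GPU-h first: Align 15 > Eval 14 > Ablate 8 > Search 2.
Align takes 170 to reach its cap of 170 → 90 left.
Only 90 left; Eval takes them to reach 90.
Total = 15×170 + 14×90 = 3810.

3810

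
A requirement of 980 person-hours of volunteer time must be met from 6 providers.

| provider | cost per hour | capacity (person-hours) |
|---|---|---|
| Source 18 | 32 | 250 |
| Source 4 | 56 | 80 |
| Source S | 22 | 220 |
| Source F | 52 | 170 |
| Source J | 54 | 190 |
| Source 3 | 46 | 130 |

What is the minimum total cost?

Use providers in increasing cost order.
Source S at 22: take all 220 person-hours — 760 still needed.
Source 18 (32): use full 250 — 510 person-hours to go.
Source 3 (46): use full 130 — 380 person-hours to go.
Source F (52): use full 170 — 210 person-hours to go.
Take 190 from Source J at 54 — need 20 more.
Take 20 from Source 4 at 56 to finish.
Cost = 220×22 + 250×32 + 130×46 + 170×52 + 190×54 + 20×56 = 39040.

39040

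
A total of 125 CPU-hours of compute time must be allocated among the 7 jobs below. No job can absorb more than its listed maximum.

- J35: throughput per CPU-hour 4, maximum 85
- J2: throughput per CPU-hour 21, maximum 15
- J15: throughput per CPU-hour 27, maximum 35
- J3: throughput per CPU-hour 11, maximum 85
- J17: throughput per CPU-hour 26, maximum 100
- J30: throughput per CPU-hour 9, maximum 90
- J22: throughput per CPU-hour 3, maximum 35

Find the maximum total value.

Rank by throughput per CPU-hour: J15 27 > J17 26 > J2 21 > J3 11 > J30 9 > J35 4 > J22 3.
J15: +35 to 35 (cap) → 90 left.
J17: +90 (room for 100) → 90. Pool exhausted.
Total = 27×35 + 26×90 = 3285.

3285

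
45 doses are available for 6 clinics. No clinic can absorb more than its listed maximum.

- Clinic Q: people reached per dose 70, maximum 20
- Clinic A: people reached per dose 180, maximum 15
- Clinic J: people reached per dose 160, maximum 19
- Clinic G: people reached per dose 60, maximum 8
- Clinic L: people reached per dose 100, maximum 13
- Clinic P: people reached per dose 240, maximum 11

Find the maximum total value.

8380

Highest people reached per dose first: Clinic P 240 > Clinic A 180 > Clinic J 160 > Clinic L 100 > Clinic Q 70 > Clinic G 60.
Clinic P takes 11 to reach its cap of 11 — 34 left.
Clinic A takes 15 to reach its cap of 15 — 19 left.
Clinic J takes 19 to reach its cap of 19 — 0 left.
Total = 180×15 + 160×19 + 240×11 = 8380.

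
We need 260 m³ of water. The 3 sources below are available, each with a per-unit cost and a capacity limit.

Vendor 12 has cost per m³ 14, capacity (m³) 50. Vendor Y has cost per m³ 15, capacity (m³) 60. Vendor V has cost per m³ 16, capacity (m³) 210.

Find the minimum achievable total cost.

4000

Cheapest first:
Vendor 12 at 14: take all 50 m³ — 210 still needed.
Vendor Y at 15: take all 60 m³ — 150 still needed.
Vendor V (16): take the remaining 150 — done.
Cost = 50×14 + 60×15 + 150×16 = 4000.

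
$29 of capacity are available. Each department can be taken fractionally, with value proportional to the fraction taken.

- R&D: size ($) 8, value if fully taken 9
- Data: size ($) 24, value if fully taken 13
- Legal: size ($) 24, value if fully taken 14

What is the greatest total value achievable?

Best value per unit of size first: R&D 9/8≈1.12, Legal 14/24≈0.583, Data 13/24≈0.542.
Take all of R&D (8 $, value 9) → 21 $ left.
21 $ left: a 21/24 share of Legal gives 14×21/24 = 12.25.
Total value = 21.25.

21.25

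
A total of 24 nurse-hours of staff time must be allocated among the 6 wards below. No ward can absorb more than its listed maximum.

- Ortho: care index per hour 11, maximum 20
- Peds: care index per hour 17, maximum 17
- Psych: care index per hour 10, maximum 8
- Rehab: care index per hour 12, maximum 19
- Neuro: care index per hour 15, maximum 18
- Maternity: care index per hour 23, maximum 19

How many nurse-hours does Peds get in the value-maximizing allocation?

Highest care index per hour first: Maternity 23 > Peds 17 > Neuro 15 > Rehab 12 > Ortho 11 > Psych 10.
Maternity: +19 to 19 (cap) → 5 left.
Peds has room for 17 but only 5 remain, so it gets 5.

5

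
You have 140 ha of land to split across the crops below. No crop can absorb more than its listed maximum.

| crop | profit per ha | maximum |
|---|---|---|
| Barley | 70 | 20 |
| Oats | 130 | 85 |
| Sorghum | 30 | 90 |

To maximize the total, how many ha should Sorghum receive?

35

Rank by profit per ha: Oats 130 > Barley 70 > Sorghum 30.
Give Oats 85 to hit its cap of 85 ; 55 left.
Barley: +20 to 20 (cap) ; 35 left.
Only 35 left; Sorghum takes them to reach 35.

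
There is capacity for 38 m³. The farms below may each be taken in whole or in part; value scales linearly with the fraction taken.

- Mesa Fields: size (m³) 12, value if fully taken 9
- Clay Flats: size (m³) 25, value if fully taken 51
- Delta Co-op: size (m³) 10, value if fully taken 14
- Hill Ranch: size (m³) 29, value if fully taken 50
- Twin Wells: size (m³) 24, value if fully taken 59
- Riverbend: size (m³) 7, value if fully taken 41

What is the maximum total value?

114.28

Rank by value-to-size ratio: Riverbend 41/7≈5.86, Twin Wells 59/24≈2.46, Clay Flats 51/25≈2.04, Hill Ranch 50/29≈1.72, Delta Co-op 14/10≈1.4, Mesa Fields 9/12≈0.75.
All 7 m³ of Riverbend fit (value 41) → 31 remain.
Take all of Twin Wells (24 m³, value 59) → 7 m³ left.
Only 7 m³ remain; take 7/25 of Clay Flats for value 51×7/25 = 14.28.
Total value = 114.28.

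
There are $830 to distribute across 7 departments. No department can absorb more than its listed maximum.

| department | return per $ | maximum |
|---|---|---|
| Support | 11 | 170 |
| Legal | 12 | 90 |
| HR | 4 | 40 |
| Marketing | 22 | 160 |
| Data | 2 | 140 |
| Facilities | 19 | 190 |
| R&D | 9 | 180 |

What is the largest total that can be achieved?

11860

Highest return per $ first: Marketing 22 > Facilities 19 > Legal 12 > Support 11 > R&D 9 > HR 4 > Data 2.
Give Marketing 160 to hit its cap of 160 ; 670 left.
Give Facilities 190 to hit its cap of 190 ; 480 left.
Give Legal 90 to hit its cap of 90 ; 390 left.
Give Support 170 to hit its cap of 170 ; 220 left.
R&D: +180 to 180 (cap) ; 40 left.
Give HR 40 to hit its cap of 40 ; 0 left.
Total = 11×170 + 12×90 + 4×40 + 22×160 + 19×190 + 9×180 = 11860.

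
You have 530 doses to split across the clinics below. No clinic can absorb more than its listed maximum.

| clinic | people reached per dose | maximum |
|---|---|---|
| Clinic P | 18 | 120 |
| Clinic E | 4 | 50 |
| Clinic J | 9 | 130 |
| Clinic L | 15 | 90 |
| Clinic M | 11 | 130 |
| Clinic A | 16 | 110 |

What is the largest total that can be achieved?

7420

Highest people reached per dose first: Clinic P 18 > Clinic A 16 > Clinic L 15 > Clinic M 11 > Clinic J 9 > Clinic E 4.
Clinic P takes 120 to reach its cap of 120 → 410 left.
Clinic A takes 110 to reach its cap of 110 → 300 left.
Clinic L: +90 to 90 (cap) → 210 left.
Give Clinic M 130 to hit its cap of 130 → 80 left.
Only 80 left; Clinic J takes them to reach 80.
Total = 18×120 + 9×80 + 15×90 + 11×130 + 16×110 = 7420.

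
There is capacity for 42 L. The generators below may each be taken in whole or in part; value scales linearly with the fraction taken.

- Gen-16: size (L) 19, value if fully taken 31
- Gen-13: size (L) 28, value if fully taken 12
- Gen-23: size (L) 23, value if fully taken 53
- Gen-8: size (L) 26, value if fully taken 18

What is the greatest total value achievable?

84

Rank by value-to-size ratio: Gen-23 53/23≈2.3, Gen-16 31/19≈1.63, Gen-8 18/26≈0.692, Gen-13 12/28≈0.429.
Gen-23: take in full, 23 L for value 53 — 19 left.
Take all of Gen-16 (19 L, value 31) — 0 L left.
Total value = 84.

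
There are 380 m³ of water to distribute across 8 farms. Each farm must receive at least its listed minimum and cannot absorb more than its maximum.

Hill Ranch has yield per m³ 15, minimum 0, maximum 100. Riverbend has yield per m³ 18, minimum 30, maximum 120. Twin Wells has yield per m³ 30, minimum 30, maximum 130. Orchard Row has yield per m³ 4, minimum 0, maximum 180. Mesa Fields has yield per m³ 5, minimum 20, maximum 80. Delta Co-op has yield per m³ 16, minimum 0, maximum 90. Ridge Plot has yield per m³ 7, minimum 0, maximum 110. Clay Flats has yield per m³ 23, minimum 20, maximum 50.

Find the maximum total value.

Meeting every minimum uses 0+30+30+0+20+0+0+20 = 100 m³, leaving 280.
Rank by yield per m³: Twin Wells 30 > Clay Flats 23 > Riverbend 18 > Delta Co-op 16 > Hill Ranch 15 > Ridge Plot 7 > Mesa Fields 5 > Orchard Row 4.
Give Twin Wells 100 more to hit its cap of 130 — 180 left.
Give Clay Flats 30 more to hit its cap of 50 — 150 left.
Riverbend takes 90 more to reach its cap of 120 — 60 left.
Only 60 left; Delta Co-op takes them to reach 60.
Total = 18×120 + 30×130 + 5×20 + 16×60 + 23×50 = 8270.

8270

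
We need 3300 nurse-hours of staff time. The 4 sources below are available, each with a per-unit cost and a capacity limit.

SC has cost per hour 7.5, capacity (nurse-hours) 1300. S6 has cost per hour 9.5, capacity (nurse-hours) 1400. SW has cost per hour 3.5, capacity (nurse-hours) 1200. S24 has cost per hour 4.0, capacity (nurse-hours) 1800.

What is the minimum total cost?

13650

Cheapest first:
SW at 3.5: take all 1200 nurse-hours → 2100 still needed.
S24 at 4.0: take all 1800 nurse-hours → 300 still needed.
SC at 7.5: take 300 of its 1300 → requirement met.
S6: unused.
Cost = 1200×3.5 + 1800×4.0 + 300×7.5 = 13650.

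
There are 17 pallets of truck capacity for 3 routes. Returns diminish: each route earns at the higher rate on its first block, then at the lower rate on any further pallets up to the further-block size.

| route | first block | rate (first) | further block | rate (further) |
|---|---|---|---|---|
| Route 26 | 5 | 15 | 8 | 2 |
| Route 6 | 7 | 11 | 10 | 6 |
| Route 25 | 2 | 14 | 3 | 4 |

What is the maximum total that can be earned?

Rank every tier by rate: Route 26/first 15 > Route 25/first 14 > Route 6/first 11 > Route 6/second 6 > Route 25/second 4 > Route 26/second 2.
Fill Route 26 first block (5 at 15) — 12 left.
Fill Route 25 first block (2 at 14) — 10 left.
Route 6/first (11): +7 — 3 left.
Route 6 second at 6: only 3 left, fill 3.
Total = 15×5 + 14×2 + 11×7 + 6×3 = 198.

198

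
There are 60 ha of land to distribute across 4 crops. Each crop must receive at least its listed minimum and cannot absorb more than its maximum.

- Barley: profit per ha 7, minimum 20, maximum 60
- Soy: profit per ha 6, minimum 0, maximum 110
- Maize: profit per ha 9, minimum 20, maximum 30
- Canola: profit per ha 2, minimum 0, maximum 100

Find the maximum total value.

Meeting every minimum uses 20+0+20+0 = 40 ha, leaving 20.
Rank by profit per ha: Maize 9 > Barley 7 > Soy 6 > Canola 2.
Maize: +10 to 30 (cap) → 10 left.
Barley: +10 (room for 40) → 30. Pool exhausted.
Total = 7×30 + 9×30 = 480.

480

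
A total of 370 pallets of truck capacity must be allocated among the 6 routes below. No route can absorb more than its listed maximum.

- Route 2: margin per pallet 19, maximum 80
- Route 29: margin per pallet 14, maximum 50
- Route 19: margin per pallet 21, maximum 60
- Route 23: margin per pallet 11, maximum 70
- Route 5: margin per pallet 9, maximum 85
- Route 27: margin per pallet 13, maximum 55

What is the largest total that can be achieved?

5460

Order the routes by margin per pallet: Route 19 21 > Route 2 19 > Route 29 14 > Route 27 13 > Route 23 11 > Route 5 9.
Route 19 takes 60 to reach its cap of 60 ; 310 left.
Give Route 2 80 to hit its cap of 80 ; 230 left.
Route 29: +50 to 50 (cap) ; 180 left.
Give Route 27 55 to hit its cap of 55 ; 125 left.
Route 23 takes 70 to reach its cap of 70 ; 55 left.
Only 55 left; Route 5 takes them to reach 55.
Total = 19×80 + 14×50 + 21×60 + 11×70 + 9×55 + 13×55 = 5460.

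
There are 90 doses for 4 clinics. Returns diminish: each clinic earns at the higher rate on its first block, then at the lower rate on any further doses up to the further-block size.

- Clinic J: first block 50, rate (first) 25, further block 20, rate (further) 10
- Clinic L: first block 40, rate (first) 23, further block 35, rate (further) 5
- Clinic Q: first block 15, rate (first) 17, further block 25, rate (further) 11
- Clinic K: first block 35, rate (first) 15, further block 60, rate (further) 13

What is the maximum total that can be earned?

Treat each block as its own option and order by rate: Clinic J/tier1 25 > Clinic L/tier1 23 > Clinic Q/tier1 17 > Clinic K/tier1 15 > Clinic K/tier2 13 > Clinic Q/tier2 11 > Clinic J/tier2 10 > Clinic L/tier2 5.
Clinic J/tier1 (25): +50 — 40 left.
Clinic L/tier1 (23): +40 — 0 left.
Total = 25×50 + 23×40 = 2170.

2170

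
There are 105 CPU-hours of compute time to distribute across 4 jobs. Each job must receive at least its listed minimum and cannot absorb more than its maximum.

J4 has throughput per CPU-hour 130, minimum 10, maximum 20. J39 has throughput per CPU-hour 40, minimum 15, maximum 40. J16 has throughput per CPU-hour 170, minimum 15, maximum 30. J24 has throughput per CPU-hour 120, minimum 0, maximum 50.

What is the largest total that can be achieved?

Meeting every minimum uses 10+15+15+0 = 40 CPU-hours, leaving 65.
Rank by throughput per CPU-hour: J16 170 > J4 130 > J24 120 > J39 40.
Give J16 15 more to hit its cap of 30 ; 50 left.
Give J4 10 more to hit its cap of 20 ; 40 left.
J24: +40 (room for 50) → 40. Pool exhausted.
Total = 130×20 + 40×15 + 170×30 + 120×40 = 13100.

13100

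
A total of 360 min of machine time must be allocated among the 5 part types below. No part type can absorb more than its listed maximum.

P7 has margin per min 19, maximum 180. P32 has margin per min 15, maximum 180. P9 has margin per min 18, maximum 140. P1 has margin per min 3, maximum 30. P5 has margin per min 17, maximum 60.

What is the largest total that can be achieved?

Highest margin per min first: P7 19 > P9 18 > P5 17 > P32 15 > P1 3.
Give P7 180 to hit its cap of 180 → 180 left.
Give P9 140 to hit its cap of 140 → 40 left.
P5 has room for 60 but only 40 remain, so it gets 40.
Total = 19×180 + 18×140 + 17×40 = 6620.

6620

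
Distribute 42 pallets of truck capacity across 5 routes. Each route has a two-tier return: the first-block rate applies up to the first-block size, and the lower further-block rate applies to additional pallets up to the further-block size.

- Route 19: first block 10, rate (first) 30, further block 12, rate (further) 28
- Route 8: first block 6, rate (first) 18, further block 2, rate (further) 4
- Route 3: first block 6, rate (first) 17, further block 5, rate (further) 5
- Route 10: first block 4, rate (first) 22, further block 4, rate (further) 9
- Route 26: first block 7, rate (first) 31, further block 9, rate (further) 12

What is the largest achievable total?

Rank every tier by rate: Route 26/tier1 31 > Route 19/tier1 30 > Route 19/tier2 28 > Route 10/tier1 22 > Route 8/tier1 18 > Route 3/tier1 17 > Route 26/tier2 12 > Route 10/tier2 9 > Route 3/tier2 5 > Route 8/tier2 4.
Fill Route 26 tier1 block (7 at 31) ; 35 left.
Fill Route 19 tier1 block (10 at 30) ; 25 left.
Route 19/tier2 (28): +12 ; 13 left.
Fill Route 10 tier1 block (4 at 22) ; 9 left.
Fill Route 8 tier1 block (6 at 18) ; 3 left.
3 remain; put them into Route 3 tier1 at 17.
Total = 31×7 + 30×10 + 28×12 + 22×4 + 18×6 + 17×3 = 1100.

1100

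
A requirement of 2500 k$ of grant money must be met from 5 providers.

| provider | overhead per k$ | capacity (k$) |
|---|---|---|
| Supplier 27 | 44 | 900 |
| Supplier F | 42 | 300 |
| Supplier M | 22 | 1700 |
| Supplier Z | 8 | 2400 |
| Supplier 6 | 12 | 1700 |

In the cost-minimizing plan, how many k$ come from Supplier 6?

Cheapest first:
Take 2400 from Supplier Z at 8 → need 100 more.
Supplier 6 (12): take the remaining 100 → done.
Supplier M, Supplier F, Supplier 27: unused.

100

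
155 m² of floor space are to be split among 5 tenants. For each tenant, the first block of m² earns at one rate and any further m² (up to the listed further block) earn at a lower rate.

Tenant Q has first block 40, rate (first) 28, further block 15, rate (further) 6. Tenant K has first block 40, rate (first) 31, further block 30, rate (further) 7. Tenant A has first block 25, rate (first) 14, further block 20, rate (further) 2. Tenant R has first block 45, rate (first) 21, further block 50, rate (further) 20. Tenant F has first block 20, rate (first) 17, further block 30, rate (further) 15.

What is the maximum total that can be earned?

Rank every tier by rate: Tenant K/tier1 31 > Tenant Q/tier1 28 > Tenant R/tier1 21 > Tenant R/tier2 20 > Tenant F/tier1 17 > Tenant F/tier2 15 > Tenant A/tier1 14 > Tenant K/tier2 7 > Tenant Q/tier2 6 > Tenant A/tier2 2.
Fill Tenant K tier1 block (40 at 31) — 115 left.
Tenant Q tier1 at 28: fill all 40 — 75 left.
Tenant R tier1 at 21: fill all 45 — 30 left.
30 remain; put them into Tenant R tier2 at 20.
Total = 31×40 + 28×40 + 21×45 + 20×30 = 3905.

3905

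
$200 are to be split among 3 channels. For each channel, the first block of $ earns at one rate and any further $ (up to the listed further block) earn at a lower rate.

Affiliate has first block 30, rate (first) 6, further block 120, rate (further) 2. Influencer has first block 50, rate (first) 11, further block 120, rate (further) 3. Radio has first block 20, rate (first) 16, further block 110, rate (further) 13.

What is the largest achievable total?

2420

Order all 6 blocks by rate: Radio/T1 16 > Radio/T2 13 > Influencer/T1 11 > Affiliate/T1 6 > Influencer/T2 3 > Affiliate/T2 2.
Radio T1 at 16: fill all 20 ; 180 left.
Radio T2 at 13: fill all 110 ; 70 left.
Influencer T1 at 11: fill all 50 ; 20 left.
Affiliate/T1: +20 of 30 at 6; pool empty.
Total = 16×20 + 13×110 + 11×50 + 6×20 = 2420.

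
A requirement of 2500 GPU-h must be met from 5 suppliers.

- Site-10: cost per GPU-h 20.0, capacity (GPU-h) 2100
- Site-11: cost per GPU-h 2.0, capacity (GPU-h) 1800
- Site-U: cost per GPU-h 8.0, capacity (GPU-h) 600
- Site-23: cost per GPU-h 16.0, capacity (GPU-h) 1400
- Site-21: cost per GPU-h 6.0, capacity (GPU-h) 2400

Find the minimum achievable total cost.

Use suppliers in increasing cost order.
Site-11 (2.0): use full 1800 ; 700 GPU-h to go.
Site-21 (6.0): take the remaining 700 ; done.
Site-U, Site-23, Site-10: unused.
Cost = 1800×2.0 + 700×6.0 = 7800.

7800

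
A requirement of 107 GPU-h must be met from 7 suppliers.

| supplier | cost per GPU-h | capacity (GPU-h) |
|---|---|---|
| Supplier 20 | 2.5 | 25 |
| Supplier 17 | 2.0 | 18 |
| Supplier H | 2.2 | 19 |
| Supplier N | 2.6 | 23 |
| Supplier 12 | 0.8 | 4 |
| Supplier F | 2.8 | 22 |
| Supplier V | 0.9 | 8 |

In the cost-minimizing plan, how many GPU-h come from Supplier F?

10

Fill from the cheapest supplier first.
Supplier 12 at 0.8: take all 4 GPU-h ; 103 still needed.
Take 8 from Supplier V at 0.9 ; need 95 more.
Supplier 17 (2.0): use full 18 ; 77 GPU-h to go.
Take 19 from Supplier H at 2.2 ; need 58 more.
Supplier 20 at 2.5: take all 25 GPU-h ; 33 still needed.
Take 23 from Supplier N at 2.6 ; need 10 more.
Supplier F (2.8): take the remaining 10 ; done.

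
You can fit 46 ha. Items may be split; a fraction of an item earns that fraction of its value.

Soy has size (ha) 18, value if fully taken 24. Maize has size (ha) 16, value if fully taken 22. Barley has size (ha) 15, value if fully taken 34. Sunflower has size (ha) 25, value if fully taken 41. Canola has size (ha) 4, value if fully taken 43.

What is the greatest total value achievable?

Sort by value density: Canola 43/4≈10.8, Barley 34/15≈2.27, Sunflower 41/25≈1.64, Maize 22/16≈1.38, Soy 24/18≈1.33.
Canola: take in full, 4 ha for value 43 → 42 left.
Barley: take in full, 15 ha for value 34 → 27 left.
Take all of Sunflower (25 ha, value 41) → 2 ha left.
Fill the last 2 ha with part of Maize: 2/16 of it earns 2.75.
Total value = 120.75.

120.75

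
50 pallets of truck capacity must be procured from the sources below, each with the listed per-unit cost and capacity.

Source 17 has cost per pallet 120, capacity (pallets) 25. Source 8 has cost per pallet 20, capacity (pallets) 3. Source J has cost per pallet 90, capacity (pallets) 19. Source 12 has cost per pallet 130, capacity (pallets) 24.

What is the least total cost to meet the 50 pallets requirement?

5160

Use sources in increasing cost order.
Source 8 at 20: take all 3 pallets — 47 still needed.
Source J at 90: take all 19 pallets — 28 still needed.
Take 25 from Source 17 at 120 — need 3 more.
Take 3 from Source 12 at 130 to finish.
Cost = 3×20 + 19×90 + 25×120 + 3×130 = 5160.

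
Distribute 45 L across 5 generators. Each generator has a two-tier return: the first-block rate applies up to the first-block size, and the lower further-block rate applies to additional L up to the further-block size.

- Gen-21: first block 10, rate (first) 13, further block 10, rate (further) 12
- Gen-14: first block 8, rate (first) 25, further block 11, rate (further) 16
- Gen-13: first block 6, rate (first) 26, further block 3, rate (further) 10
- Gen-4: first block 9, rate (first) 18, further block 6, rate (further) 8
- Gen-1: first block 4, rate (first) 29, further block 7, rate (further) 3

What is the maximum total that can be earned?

901

Treat each block as its own option and order by rate: Gen-1/first 29 > Gen-13/first 26 > Gen-14/first 25 > Gen-4/first 18 > Gen-14/second 16 > Gen-21/first 13 > Gen-21/second 12 > Gen-13/second 10 > Gen-4/second 8 > Gen-1/second 3.
Gen-1/first (29): +4 ; 41 left.
Gen-13 first at 26: fill all 6 ; 35 left.
Gen-14 first at 25: fill all 8 ; 27 left.
Gen-4 first at 18: fill all 9 ; 18 left.
Gen-14/second (16): +11 ; 7 left.
Gen-21/first: +7 of 10 at 13; pool empty.
Total = 29×4 + 26×6 + 25×8 + 18×9 + 16×11 + 13×7 = 901.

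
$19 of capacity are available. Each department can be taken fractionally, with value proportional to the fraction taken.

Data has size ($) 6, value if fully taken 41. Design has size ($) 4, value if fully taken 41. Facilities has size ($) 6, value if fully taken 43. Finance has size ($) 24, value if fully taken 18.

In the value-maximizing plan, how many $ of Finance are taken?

3

Rank by value-to-size ratio: Design 41/4≈10.2, Facilities 43/6≈7.17, Data 41/6≈6.83, Finance 18/24≈0.75.
Design: take in full, 4 $ for value 41 ; 15 left.
Take all of Facilities (6 $, value 43) ; 9 $ left.
Take all of Data (6 $, value 41) ; 3 $ left.
Only 3 $ remain; take 3/24 of Finance for value 18×3/24 = 2.25.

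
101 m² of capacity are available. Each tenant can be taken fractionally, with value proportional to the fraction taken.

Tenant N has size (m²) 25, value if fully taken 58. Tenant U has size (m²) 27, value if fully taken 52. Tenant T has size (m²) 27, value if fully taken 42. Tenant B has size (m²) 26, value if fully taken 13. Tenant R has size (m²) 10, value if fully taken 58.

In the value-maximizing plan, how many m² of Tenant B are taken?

12

Sort by value density: Tenant R 58/10≈5.8, Tenant N 58/25≈2.32, Tenant U 52/27≈1.93, Tenant T 42/27≈1.56, Tenant B 13/26≈0.5.
Take all of Tenant R (10 m², value 58) — 91 m² left.
Take all of Tenant N (25 m², value 58) — 66 m² left.
Tenant U: take in full, 27 m² for value 52 — 39 left.
Take all of Tenant T (27 m², value 42) — 12 m² left.
Fill the last 12 m² with part of Tenant B: 12/26 of it earns 6.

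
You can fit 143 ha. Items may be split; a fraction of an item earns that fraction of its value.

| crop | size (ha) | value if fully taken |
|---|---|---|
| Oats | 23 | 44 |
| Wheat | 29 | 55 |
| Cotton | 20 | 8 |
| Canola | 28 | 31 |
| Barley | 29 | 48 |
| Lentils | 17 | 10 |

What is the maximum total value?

194.8

Sort by value density: Oats 44/23≈1.91, Wheat 55/29≈1.9, Barley 48/29≈1.66, Canola 31/28≈1.11, Lentils 10/17≈0.588, Cotton 8/20≈0.4.
All 23 ha of Oats fit (value 44) → 120 remain.
Take all of Wheat (29 ha, value 55) → 91 ha left.
All 29 ha of Barley fit (value 48) → 62 remain.
All 28 ha of Canola fit (value 31) → 34 remain.
Lentils: take in full, 17 ha for value 10 → 17 left.
17 ha left: a 17/20 share of Cotton gives 8×17/20 = 6.8.
Total value = 194.8.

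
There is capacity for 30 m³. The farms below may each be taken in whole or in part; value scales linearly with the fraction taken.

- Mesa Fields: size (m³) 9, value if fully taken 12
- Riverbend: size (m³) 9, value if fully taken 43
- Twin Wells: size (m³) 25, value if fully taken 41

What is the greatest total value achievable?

77.44

Sort by value density: Riverbend 43/9≈4.78, Twin Wells 41/25≈1.64, Mesa Fields 12/9≈1.33.
Riverbend: take in full, 9 m³ for value 43 → 21 left.
21 m³ left: a 21/25 share of Twin Wells gives 41×21/25 = 34.44.
Total value = 77.44.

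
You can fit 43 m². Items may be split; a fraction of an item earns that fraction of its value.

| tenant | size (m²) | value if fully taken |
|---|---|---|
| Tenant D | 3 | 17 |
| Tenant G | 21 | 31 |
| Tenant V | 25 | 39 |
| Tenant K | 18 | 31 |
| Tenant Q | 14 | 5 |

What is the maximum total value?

82.32

Sort by value density: Tenant D 17/3≈5.67, Tenant K 31/18≈1.72, Tenant V 39/25≈1.56, Tenant G 31/21≈1.48, Tenant Q 5/14≈0.357.
Take all of Tenant D (3 m², value 17) ; 40 m² left.
All 18 m² of Tenant K fit (value 31) ; 22 remain.
Only 22 m² remain; take 22/25 of Tenant V for value 39×22/25 = 34.32.
Total value = 82.32.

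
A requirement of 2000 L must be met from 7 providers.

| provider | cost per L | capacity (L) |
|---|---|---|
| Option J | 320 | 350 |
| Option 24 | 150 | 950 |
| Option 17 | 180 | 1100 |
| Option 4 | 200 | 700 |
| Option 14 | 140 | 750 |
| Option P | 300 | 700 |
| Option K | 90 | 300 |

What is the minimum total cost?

Cheapest first:
Option K at 90: take all 300 L → 1700 still needed.
Option 14 at 140: take all 750 L → 950 still needed.
Option 24 at 150: take all 950 L → 0 still needed.
Option 17, Option 4, Option P, Option J: unused.
Cost = 300×90 + 750×140 + 950×150 = 274500.

274500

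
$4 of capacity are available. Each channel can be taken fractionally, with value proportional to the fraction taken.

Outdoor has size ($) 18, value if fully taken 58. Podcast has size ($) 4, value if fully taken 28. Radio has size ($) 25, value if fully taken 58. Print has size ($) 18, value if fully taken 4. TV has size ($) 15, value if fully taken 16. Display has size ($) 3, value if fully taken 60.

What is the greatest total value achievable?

Best value per unit of size first: Display 60/3≈20, Podcast 28/4≈7, Outdoor 58/18≈3.22, Radio 58/25≈2.32, TV 16/15≈1.07, Print 4/18≈0.222.
All 3 $ of Display fit (value 60) → 1 remain.
1 $ left: a 1/4 share of Podcast gives 28×1/4 = 7.
Total value = 67.

67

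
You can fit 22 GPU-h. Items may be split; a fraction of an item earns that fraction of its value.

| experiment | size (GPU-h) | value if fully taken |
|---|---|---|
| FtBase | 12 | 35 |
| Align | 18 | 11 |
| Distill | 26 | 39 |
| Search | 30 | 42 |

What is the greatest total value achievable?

Rank by value-to-size ratio: FtBase 35/12≈2.92, Distill 39/26≈1.5, Search 42/30≈1.4, Align 11/18≈0.611.
Take all of FtBase (12 GPU-h, value 35) ; 10 GPU-h left.
10 GPU-h left: a 10/26 share of Distill gives 39×10/26 = 15.
Total value = 50.

50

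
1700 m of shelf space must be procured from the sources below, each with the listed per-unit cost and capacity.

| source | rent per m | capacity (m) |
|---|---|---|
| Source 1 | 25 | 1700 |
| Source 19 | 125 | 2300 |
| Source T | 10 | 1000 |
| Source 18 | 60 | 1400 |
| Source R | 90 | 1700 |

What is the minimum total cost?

Fill from the cheapest source first.
Take 1000 from Source T at 10 → need 700 more.
Source 1 at 25: take 700 of its 1700 → requirement met.
Source 18, Source R, Source 19: unused.
Cost = 1000×10 + 700×25 = 27500.

27500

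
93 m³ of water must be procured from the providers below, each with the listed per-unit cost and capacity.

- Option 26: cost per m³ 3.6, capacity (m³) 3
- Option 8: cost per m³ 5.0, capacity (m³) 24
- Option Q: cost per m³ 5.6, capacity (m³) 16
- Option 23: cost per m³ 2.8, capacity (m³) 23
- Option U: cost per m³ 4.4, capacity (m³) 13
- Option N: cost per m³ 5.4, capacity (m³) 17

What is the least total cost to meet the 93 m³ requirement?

417

Use providers in increasing cost order.
Option 23 at 2.8: take all 23 m³ ; 70 still needed.
Option 26 at 3.6: take all 3 m³ ; 67 still needed.
Take 13 from Option U at 4.4 ; need 54 more.
Take 24 from Option 8 at 5.0 ; need 30 more.
Option N at 5.4: take all 17 m³ ; 13 still needed.
Take 13 from Option Q at 5.6 to finish.
Cost = 23×2.8 + 3×3.6 + 13×4.4 + 24×5.0 + 17×5.4 + 13×5.6 = 417.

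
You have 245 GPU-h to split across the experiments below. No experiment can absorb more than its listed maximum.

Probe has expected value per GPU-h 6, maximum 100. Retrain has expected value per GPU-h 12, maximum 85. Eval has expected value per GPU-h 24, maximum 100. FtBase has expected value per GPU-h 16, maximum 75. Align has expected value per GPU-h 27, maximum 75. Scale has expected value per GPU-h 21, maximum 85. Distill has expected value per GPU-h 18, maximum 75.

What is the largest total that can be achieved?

5895

Highest expected value per GPU-h first: Align 27 > Eval 24 > Scale 21 > Distill 18 > FtBase 16 > Retrain 12 > Probe 6.
Give Align 75 to hit its cap of 75 ; 170 left.
Eval: +100 to 100 (cap) ; 70 left.
Only 70 left; Scale takes them to reach 70.
Total = 24×100 + 27×75 + 21×70 = 5895.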